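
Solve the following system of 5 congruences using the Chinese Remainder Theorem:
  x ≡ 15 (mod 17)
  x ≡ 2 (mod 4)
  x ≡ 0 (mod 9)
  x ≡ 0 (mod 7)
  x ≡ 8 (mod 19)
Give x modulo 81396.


Product of moduli M = 17 · 4 · 9 · 7 · 19 = 81396.
Merge one congruence at a time:
  Start: x ≡ 15 (mod 17).
  Combine with x ≡ 2 (mod 4); new modulus lcm = 68.
    Write x = 15 + 17·t and substitute into x ≡ 2 (mod 4): 17·t ≡ 2 − 15 = -13 (mod 4).
    Reduce coefficients mod 4: 1·t ≡ 3 (mod 4).
    So t ≡ 3 (mod 4).
    Then x = 15 + 17·3 = 66, valid modulo lcm(17, 4) = 68: x ≡ 66 (mod 68).
  Combine with x ≡ 0 (mod 9); new modulus lcm = 612.
    Write x = 66 + 68·t and substitute into x ≡ 0 (mod 9): 68·t ≡ 0 − 66 = -66 (mod 9).
    Reduce coefficients mod 9: 5·t ≡ 6 (mod 9).
    The inverse of 5 mod 9 is 2 (since 5·2 = 10 = 1·9 + 1), so t ≡ 2·6 = 12 ≡ 3 (mod 9).
    Then x = 66 + 68·3 = 270, valid modulo lcm(68, 9) = 612: x ≡ 270 (mod 612).
  Combine with x ≡ 0 (mod 7); new modulus lcm = 4284.
    Write x = 270 + 612·t and substitute into x ≡ 0 (mod 7): 612·t ≡ 0 − 270 = -270 (mod 7).
    Reduce coefficients mod 7: 3·t ≡ 3 (mod 7).
    The inverse of 3 mod 7 is 5 (since 3·5 = 15 = 2·7 + 1), so t ≡ 5·3 = 15 ≡ 1 (mod 7).
    Then x = 270 + 612·1 = 882, valid modulo lcm(612, 7) = 4284: x ≡ 882 (mod 4284).
  Combine with x ≡ 8 (mod 19); new modulus lcm = 81396.
    Write x = 882 + 4284·t and substitute into x ≡ 8 (mod 19): 4284·t ≡ 8 − 882 = -874 (mod 19).
    Reduce coefficients mod 19: 9·t ≡ 0 (mod 19).
    The inverse of 9 mod 19 is 17 (since 9·17 = 153 = 8·19 + 1), so t ≡ 17·0 = 0 ≡ 0 (mod 19).
    Then x = 882 + 4284·0 = 882, valid modulo lcm(4284, 19) = 81396: x ≡ 882 (mod 81396).
Verify against each original: 882 mod 17 = 15, 882 mod 4 = 2, 882 mod 9 = 0, 882 mod 7 = 0, 882 mod 19 = 8.

x ≡ 882 (mod 81396).


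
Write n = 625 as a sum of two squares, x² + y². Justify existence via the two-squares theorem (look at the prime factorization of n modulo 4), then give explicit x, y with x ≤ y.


Step 1: Factor n = 625 = 5^4.
Step 2: Check the mod-4 condition on each prime factor: 5 ≡ 1 (mod 4), exponent 4.
All primes ≡ 3 (mod 4) appear to even exponent (or don't appear), so by the two-squares theorem n IS expressible as a sum of two squares.
Step 3: Build a representation. Group n = k² · m with k = 5 and m = 5 · 5 = 25 (a product of primes ≡ 1 (mod 4)); a representation of m scales to one of n via (k·x)² + (k·y)² = k²(x² + y²). Each prime p ≡ 1 (mod 4) is itself a sum of two squares; find a² by testing p − a² for a perfect square:
  5: 5 − 1² = 4 = 2² ⇒ 5 = 1² + 2².
  Combine using the Brahmagupta–Fibonacci identity (a² + b²)(c² + d²) = (ac − bd)² + (ad + bc)² = (ac + bd)² + (ad − bc)²:
  5 · 5 = 25: from (1² + 2²)(1² + 2²), take (1·1 − 2·2, 1·2 + 2·1) = (1 − 4, 2 + 2) = (-3, 4); dropping signs (only squares matter) gives (3, 4); check 3² + 4² = 9 + 16 = 25 ✓.
  Scale by k = 5: (5·3, 5·4) = (15, 20).
Step 4: Order so x ≤ y and verify: 15² + 20² = 225 + 400 = 625 = n. ✓

n = 625 = 15² + 20² (one valid representation with x ≤ y).


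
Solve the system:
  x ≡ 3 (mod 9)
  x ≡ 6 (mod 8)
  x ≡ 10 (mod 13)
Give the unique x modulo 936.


Moduli 9, 8, 13 are pairwise coprime; by CRT there is a unique solution modulo M = 9 · 8 · 13 = 936.
Solve pairwise, accumulating the modulus:
  Start with x ≡ 3 (mod 9).
  Combine with x ≡ 6 (mod 8): since gcd(9, 8) = 1, we get a unique residue mod 72.
    Write x = 3 + 9·t and substitute into x ≡ 6 (mod 8): 9·t ≡ 6 − 3 = 3 (mod 8).
    Reduce coefficients mod 8: 1·t ≡ 3 (mod 8).
    So t ≡ 3 (mod 8).
    Then x = 3 + 9·3 = 30, valid modulo lcm(9, 8) = 72: x ≡ 30 (mod 72).
  Combine with x ≡ 10 (mod 13): since gcd(72, 13) = 1, we get a unique residue mod 936.
    Write x = 30 + 72·t and substitute into x ≡ 10 (mod 13): 72·t ≡ 10 − 30 = -20 (mod 13).
    Reduce coefficients mod 13: 7·t ≡ 6 (mod 13).
    The inverse of 7 mod 13 is 2 (since 7·2 = 14 = 1·13 + 1), so t ≡ 2·6 = 12 ≡ 12 (mod 13).
    Then x = 30 + 72·12 = 894, valid modulo lcm(72, 13) = 936: x ≡ 894 (mod 936).
Verify: 894 mod 9 = 3 ✓, 894 mod 8 = 6 ✓, 894 mod 13 = 10 ✓.

x ≡ 894 (mod 936).


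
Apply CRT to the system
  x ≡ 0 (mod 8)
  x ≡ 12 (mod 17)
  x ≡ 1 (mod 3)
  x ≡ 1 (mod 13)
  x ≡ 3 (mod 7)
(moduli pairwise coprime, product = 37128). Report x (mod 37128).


Product of moduli M = 8 · 17 · 3 · 13 · 7 = 37128.
Merge one congruence at a time:
  Start: x ≡ 0 (mod 8).
  Combine with x ≡ 12 (mod 17); new modulus lcm = 136.
    Write x = 0 + 8·t and substitute into x ≡ 12 (mod 17): 8·t ≡ 12 − 0 = 12 (mod 17).
    The inverse of 8 mod 17 is 15 (since 8·15 = 120 = 7·17 + 1), so t ≡ 15·12 = 180 ≡ 10 (mod 17).
    Then x = 0 + 8·10 = 80, valid modulo lcm(8, 17) = 136: x ≡ 80 (mod 136).
  Combine with x ≡ 1 (mod 3); new modulus lcm = 408.
    Write x = 80 + 136·t and substitute into x ≡ 1 (mod 3): 136·t ≡ 1 − 80 = -79 (mod 3).
    Reduce coefficients mod 3: 1·t ≡ 2 (mod 3).
    So t ≡ 2 (mod 3).
    Then x = 80 + 136·2 = 352, valid modulo lcm(136, 3) = 408: x ≡ 352 (mod 408).
  Combine with x ≡ 1 (mod 13); new modulus lcm = 5304.
    Write x = 352 + 408·t and substitute into x ≡ 1 (mod 13): 408·t ≡ 1 − 352 = -351 (mod 13).
    Reduce coefficients mod 13: 5·t ≡ 0 (mod 13).
    The inverse of 5 mod 13 is 8 (since 5·8 = 40 = 3·13 + 1), so t ≡ 8·0 = 0 ≡ 0 (mod 13).
    Then x = 352 + 408·0 = 352, valid modulo lcm(408, 13) = 5304: x ≡ 352 (mod 5304).
  Combine with x ≡ 3 (mod 7); new modulus lcm = 37128.
    Write x = 352 + 5304·t and substitute into x ≡ 3 (mod 7): 5304·t ≡ 3 − 352 = -349 (mod 7).
    Reduce coefficients mod 7: 5·t ≡ 1 (mod 7).
    The inverse of 5 mod 7 is 3 (since 5·3 = 15 = 2·7 + 1), so t ≡ 3·1 = 3 ≡ 3 (mod 7).
    Then x = 352 + 5304·3 = 16264, valid modulo lcm(5304, 7) = 37128: x ≡ 16264 (mod 37128).
Verify against each original: 16264 mod 8 = 0, 16264 mod 17 = 12, 16264 mod 3 = 1, 16264 mod 13 = 1, 16264 mod 7 = 3.

x ≡ 16264 (mod 37128).


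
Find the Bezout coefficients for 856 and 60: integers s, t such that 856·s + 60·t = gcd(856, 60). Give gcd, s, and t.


Euclidean algorithm on (856, 60) — divide until remainder is 0:
  856 = 14 · 60 + 16
  60 = 3 · 16 + 12
  16 = 1 · 12 + 4
  12 = 3 · 4 + 0
gcd(856, 60) = 4.
Track Bezout coefficients alongside the remainders: start with r₀ = 856 = a·1 + b·0 (s = 1, t = 0) and r₁ = 60 = a·0 + b·1 (s = 0, t = 1); each new remainder r_{k+1} = r_{k-1} − q_k·r_k inherits s_{k+1} = s_{k-1} − q_k·s_k, t_{k+1} = t_{k-1} − q_k·t_k, so r_k = a·s_k + b·t_k at every step:
  q = 14: r = 16, s = 1 − 14·0 = 1, t = 0 − 14·1 = -14  (check: 856·1 + 60·(-14) = 16)
  q = 3: r = 12, s = 0 − 3·1 = -3, t = 1 − 3·(-14) = 43  (check: 856·(-3) + 60·43 = 12)
  q = 1: r = 4, s = 1 − 1·(-3) = 4, t = -14 − 1·43 = -57  (check: 856·4 + 60·(-57) = 4)
The row with r = 4 (the gcd) gives the Bezout coefficients s = 4, t = -57.
Result: 856 · (4) + 60 · (-57) = 4.

gcd(856, 60) = 4; s = 4, t = -57 (check: 856·4 + 60·(-57) = 4).


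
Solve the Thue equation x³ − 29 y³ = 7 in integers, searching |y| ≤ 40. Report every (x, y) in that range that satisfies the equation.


The equation is x³ - 29y³ = 7. For fixed y, x³ = 29·y³ + 7, so a solution requires the RHS to be a perfect cube.
Strategy: iterate y from -40 to 40, compute RHS = 29·y³ + 7, and check whether it is a (positive or negative) perfect cube.
Check small values of y:
  y = 0: RHS = 7 is not a perfect cube.
  y = 1: RHS = 36 is not a perfect cube.
  y = -1: RHS = -22 is not a perfect cube.
  y = 2: RHS = 239 is not a perfect cube.
  y = -2: RHS = -225 is not a perfect cube.
  y = 3: RHS = 790 is not a perfect cube.
  y = -3: RHS = -776 is not a perfect cube.
Continuing the search up to |y| = 40 finds no solutions either.
No (x, y) in the scanned range satisfies the equation.

No integer solutions with |y| ≤ 40.


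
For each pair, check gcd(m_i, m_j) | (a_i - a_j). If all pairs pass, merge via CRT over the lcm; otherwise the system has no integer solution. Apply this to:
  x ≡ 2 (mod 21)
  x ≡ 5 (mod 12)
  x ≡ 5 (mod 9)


Moduli 21, 12, 9 are not pairwise coprime, so CRT works modulo lcm(m_i) when all pairwise compatibility conditions hold.
Pairwise compatibility: gcd(m_i, m_j) must divide a_i - a_j for every pair.
Merge one congruence at a time:
  Start: x ≡ 2 (mod 21).
  Combine with x ≡ 5 (mod 12): gcd(21, 12) = 3; 5 - 2 = 3, which IS divisible by 3, so compatible.
    Write x = 2 + 21·t and substitute into x ≡ 5 (mod 12): 21·t ≡ 5 − 2 = 3 (mod 12).
    Divide the congruence (and modulus) by g = 3: 7·t ≡ 1 (mod 4).
    Reduce coefficients mod 4: 3·t ≡ 1 (mod 4).
    The inverse of 3 mod 4 is 3 (since 3·3 = 9 = 2·4 + 1), so t ≡ 3·1 = 3 ≡ 3 (mod 4).
    Then x = 2 + 21·3 = 65, valid modulo lcm(21, 12) = 84: x ≡ 65 (mod 84).
  Combine with x ≡ 5 (mod 9): gcd(84, 9) = 3; 5 - 65 = -60, which IS divisible by 3, so compatible.
    Write x = 65 + 84·t and substitute into x ≡ 5 (mod 9): 84·t ≡ 5 − 65 = -60 (mod 9).
    Divide the congruence (and modulus) by g = 3: 28·t ≡ -20 (mod 3).
    Reduce coefficients mod 3: 1·t ≡ 1 (mod 3).
    So t ≡ 1 (mod 3).
    Then x = 65 + 84·1 = 149, valid modulo lcm(84, 9) = 252: x ≡ 149 (mod 252).
Verify: 149 mod 21 = 2, 149 mod 12 = 5, 149 mod 9 = 5.

x ≡ 149 (mod 252).


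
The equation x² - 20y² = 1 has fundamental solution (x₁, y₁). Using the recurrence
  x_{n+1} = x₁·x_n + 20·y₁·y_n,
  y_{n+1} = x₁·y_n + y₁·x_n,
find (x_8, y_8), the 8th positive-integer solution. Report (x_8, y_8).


Step 1: Find the fundamental solution (x₁, y₁) of x² - 20y² = 1.
  Expand √20 as a continued fraction. a₀ = ⌊√20⌋ = 4; iterate m_{k+1} = d_k·a_k − m_k, d_{k+1} = (20 − m_{k+1}²)/d_k, a_{k+1} = ⌊(a₀ + m_{k+1})/d_{k+1}⌋ (starting m₀ = 0, d₀ = 1), with convergents p_k = a_k·p_{k-1} + p_{k-2}, q_k = a_k·q_{k-1} + q_{k-2} (p₋₁ = 1, q₋₁ = 0):
  k = 0: a₀ = 4; p₀/q₀ = 4/1; p₀² − 20·q₀² = 16 − 20 = -4.
  k = 1: m = 4, d = 4, a = ⌊(4 + 4)/4⌋ = 2; p/q = (2·4 + 1)/(2·1 + 0) = 9/2; p² − 20·q² = 81 − 80 = 1.
  The first convergent with p² − 20·q² = 1 gives the fundamental solution (x₁, y₁) = (9, 2).
Step 2: Apply the recurrence (x_{n+1}, y_{n+1}) = (x₁x_n + 20y₁y_n, x₁y_n + y₁x_n) repeatedly.
  From (x_1, y_1) = (9, 2): x_2 = 9·9 + 20·2·2 = 161; y_2 = 9·2 + 2·9 = 36.
  From (x_2, y_2) = (161, 36): x_3 = 9·161 + 20·2·36 = 2889; y_3 = 9·36 + 2·161 = 646.
  From (x_3, y_3) = (2889, 646): x_4 = 9·2889 + 20·2·646 = 51841; y_4 = 9·646 + 2·2889 = 11592.
  From (x_4, y_4) = (51841, 11592): x_5 = 9·51841 + 20·2·11592 = 930249; y_5 = 9·11592 + 2·51841 = 208010.
  From (x_5, y_5) = (930249, 208010): x_6 = 9·930249 + 20·2·208010 = 16692641; y_6 = 9·208010 + 2·930249 = 3732588.
  From (x_6, y_6) = (16692641, 3732588): x_7 = 9·16692641 + 20·2·3732588 = 299537289; y_7 = 9·3732588 + 2·16692641 = 66978574.
  From (x_7, y_7) = (299537289, 66978574): x_8 = 9·299537289 + 20·2·66978574 = 5374978561; y_8 = 9·66978574 + 2·299537289 = 1201881744.
Step 3: Verify x_8² - 20·y_8² = 28890394531209630721 - 28890394531209630720 = 1 (should be 1). ✓

(x_1, y_1) = (9, 2); (x_8, y_8) = (5374978561, 1201881744).


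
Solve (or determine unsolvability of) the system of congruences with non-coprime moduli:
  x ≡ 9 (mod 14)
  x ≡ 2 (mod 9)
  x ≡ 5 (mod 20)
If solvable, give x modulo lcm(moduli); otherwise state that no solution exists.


Moduli 14, 9, 20 are not pairwise coprime, so CRT works modulo lcm(m_i) when all pairwise compatibility conditions hold.
Pairwise compatibility: gcd(m_i, m_j) must divide a_i - a_j for every pair.
Merge one congruence at a time:
  Start: x ≡ 9 (mod 14).
  Combine with x ≡ 2 (mod 9): gcd(14, 9) = 1; 2 - 9 = -7, which IS divisible by 1, so compatible.
    Write x = 9 + 14·t and substitute into x ≡ 2 (mod 9): 14·t ≡ 2 − 9 = -7 (mod 9).
    Reduce coefficients mod 9: 5·t ≡ 2 (mod 9).
    The inverse of 5 mod 9 is 2 (since 5·2 = 10 = 1·9 + 1), so t ≡ 2·2 = 4 ≡ 4 (mod 9).
    Then x = 9 + 14·4 = 65, valid modulo lcm(14, 9) = 126: x ≡ 65 (mod 126).
  Combine with x ≡ 5 (mod 20): gcd(126, 20) = 2; 5 - 65 = -60, which IS divisible by 2, so compatible.
    Write x = 65 + 126·t and substitute into x ≡ 5 (mod 20): 126·t ≡ 5 − 65 = -60 (mod 20).
    Divide the congruence (and modulus) by g = 2: 63·t ≡ -30 (mod 10).
    Reduce coefficients mod 10: 3·t ≡ 0 (mod 10).
    The inverse of 3 mod 10 is 7 (since 3·7 = 21 = 2·10 + 1), so t ≡ 7·0 = 0 ≡ 0 (mod 10).
    Then x = 65 + 126·0 = 65, valid modulo lcm(126, 20) = 1260: x ≡ 65 (mod 1260).
Verify: 65 mod 14 = 9, 65 mod 9 = 2, 65 mod 20 = 5.

x ≡ 65 (mod 1260).


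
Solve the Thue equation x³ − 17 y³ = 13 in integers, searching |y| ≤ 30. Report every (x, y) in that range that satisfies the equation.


The equation is x³ - 17y³ = 13. For fixed y, x³ = 17·y³ + 13, so a solution requires the RHS to be a perfect cube.
Strategy: iterate y from -30 to 30, compute RHS = 17·y³ + 13, and check whether it is a (positive or negative) perfect cube.
Check small values of y:
  y = 0: RHS = 13 is not a perfect cube.
  y = 1: RHS = 30 is not a perfect cube.
  y = -1: RHS = -4 is not a perfect cube.
  y = 2: RHS = 149 is not a perfect cube.
  y = -2: RHS = -123 is not a perfect cube.
  y = 3: RHS = 472 is not a perfect cube.
  y = -3: RHS = -446 is not a perfect cube.
Continuing the search up to |y| = 30 finds no solutions either.
No (x, y) in the scanned range satisfies the equation.

No integer solutions with |y| ≤ 30.


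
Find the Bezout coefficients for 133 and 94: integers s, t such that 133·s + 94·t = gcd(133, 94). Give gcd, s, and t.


Euclidean algorithm on (133, 94) — divide until remainder is 0:
  133 = 1 · 94 + 39
  94 = 2 · 39 + 16
  39 = 2 · 16 + 7
  16 = 2 · 7 + 2
  7 = 3 · 2 + 1
  2 = 2 · 1 + 0
gcd(133, 94) = 1.
Track Bezout coefficients alongside the remainders: start with r₀ = 133 = a·1 + b·0 (s = 1, t = 0) and r₁ = 94 = a·0 + b·1 (s = 0, t = 1); each new remainder r_{k+1} = r_{k-1} − q_k·r_k inherits s_{k+1} = s_{k-1} − q_k·s_k, t_{k+1} = t_{k-1} − q_k·t_k, so r_k = a·s_k + b·t_k at every step:
  q = 1: r = 39, s = 1 − 1·0 = 1, t = 0 − 1·1 = -1  (check: 133·1 + 94·(-1) = 39)
  q = 2: r = 16, s = 0 − 2·1 = -2, t = 1 − 2·(-1) = 3  (check: 133·(-2) + 94·3 = 16)
  q = 2: r = 7, s = 1 − 2·(-2) = 5, t = -1 − 2·3 = -7  (check: 133·5 + 94·(-7) = 7)
  q = 2: r = 2, s = -2 − 2·5 = -12, t = 3 − 2·(-7) = 17  (check: 133·(-12) + 94·17 = 2)
  q = 3: r = 1, s = 5 − 3·(-12) = 41, t = -7 − 3·17 = -58  (check: 133·41 + 94·(-58) = 1)
The row with r = 1 (the gcd) gives the Bezout coefficients s = 41, t = -58.
Result: 133 · (41) + 94 · (-58) = 1.

gcd(133, 94) = 1; s = 41, t = -58 (check: 133·41 + 94·(-58) = 1).


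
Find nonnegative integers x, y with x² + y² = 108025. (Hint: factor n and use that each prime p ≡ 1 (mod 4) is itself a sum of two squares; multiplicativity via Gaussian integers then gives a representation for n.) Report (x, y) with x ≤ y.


Step 1: Factor n = 108025 = 5^2 · 29 · 149.
Step 2: Check the mod-4 condition on each prime factor: 5 ≡ 1 (mod 4), exponent 2; 29 ≡ 1 (mod 4), exponent 1; 149 ≡ 1 (mod 4), exponent 1.
All primes ≡ 3 (mod 4) appear to even exponent (or don't appear), so by the two-squares theorem n IS expressible as a sum of two squares.
Step 3: Build a representation. Group n = k² · m with k = 5 and m = 29 · 149 = 4321 (a product of primes ≡ 1 (mod 4)); a representation of m scales to one of n via (k·x)² + (k·y)² = k²(x² + y²). Each prime p ≡ 1 (mod 4) is itself a sum of two squares; find a² by testing p − a² for a perfect square:
  29: 29 − 1² = 28, 29 − 2² = 25 = 5² ⇒ 29 = 2² + 5².
  149: 149 − 1² = 148, 149 − 2² = 145, 149 − 3² = 140, 149 − 4² = 133, 149 − 5² = 124, 149 − 6² = 113, 149 − 7² = 100 = 10² ⇒ 149 = 7² + 10².
  Combine using the Brahmagupta–Fibonacci identity (a² + b²)(c² + d²) = (ac − bd)² + (ad + bc)² = (ac + bd)² + (ad − bc)²:
  29 · 149 = 4321: from (2² + 5²)(7² + 10²), take (2·7 − 5·10, 2·10 + 5·7) = (14 − 50, 20 + 35) = (-36, 55); dropping signs (only squares matter) gives (36, 55); check 36² + 55² = 1296 + 3025 = 4321 ✓.
  Scale by k = 5: (5·36, 5·55) = (180, 275).
Step 4: Order so x ≤ y and verify: 180² + 275² = 32400 + 75625 = 108025 = n. ✓

n = 108025 = 180² + 275² (one valid representation with x ≤ y).


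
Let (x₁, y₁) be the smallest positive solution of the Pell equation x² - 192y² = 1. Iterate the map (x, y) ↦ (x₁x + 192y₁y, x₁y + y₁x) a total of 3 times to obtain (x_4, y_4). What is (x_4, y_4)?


Step 1: Find the fundamental solution (x₁, y₁) of x² - 192y² = 1.
  Expand √192 as a continued fraction. a₀ = ⌊√192⌋ = 13; iterate m_{k+1} = d_k·a_k − m_k, d_{k+1} = (192 − m_{k+1}²)/d_k, a_{k+1} = ⌊(a₀ + m_{k+1})/d_{k+1}⌋ (starting m₀ = 0, d₀ = 1), with convergents p_k = a_k·p_{k-1} + p_{k-2}, q_k = a_k·q_{k-1} + q_{k-2} (p₋₁ = 1, q₋₁ = 0):
  k = 0: a₀ = 13; p₀/q₀ = 13/1; p₀² − 192·q₀² = 169 − 192 = -23.
  k = 1: m = 13, d = 23, a = ⌊(13 + 13)/23⌋ = 1; p/q = (1·13 + 1)/(1·1 + 0) = 14/1; p² − 192·q² = 196 − 192 = 4.
  k = 2: m = 10, d = 4, a = ⌊(13 + 10)/4⌋ = 5; p/q = (5·14 + 13)/(5·1 + 1) = 83/6; p² − 192·q² = 6889 − 6912 = -23.
  k = 3: m = 10, d = 23, a = ⌊(13 + 10)/23⌋ = 1; p/q = (1·83 + 14)/(1·6 + 1) = 97/7; p² − 192·q² = 9409 − 9408 = 1.
  The first convergent with p² − 192·q² = 1 gives the fundamental solution (x₁, y₁) = (97, 7).
Step 2: Apply the recurrence (x_{n+1}, y_{n+1}) = (x₁x_n + 192y₁y_n, x₁y_n + y₁x_n) repeatedly.
  From (x_1, y_1) = (97, 7): x_2 = 97·97 + 192·7·7 = 18817; y_2 = 97·7 + 7·97 = 1358.
  From (x_2, y_2) = (18817, 1358): x_3 = 97·18817 + 192·7·1358 = 3650401; y_3 = 97·1358 + 7·18817 = 263445.
  From (x_3, y_3) = (3650401, 263445): x_4 = 97·3650401 + 192·7·263445 = 708158977; y_4 = 97·263445 + 7·3650401 = 51106972.
Step 3: Verify x_4² - 192·y_4² = 501489136705686529 - 501489136705686528 = 1 (should be 1). ✓

(x_1, y_1) = (97, 7); (x_4, y_4) = (708158977, 51106972).


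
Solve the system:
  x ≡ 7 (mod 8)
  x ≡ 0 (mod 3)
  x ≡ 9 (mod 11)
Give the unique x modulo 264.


Moduli 8, 3, 11 are pairwise coprime; by CRT there is a unique solution modulo M = 8 · 3 · 11 = 264.
Solve pairwise, accumulating the modulus:
  Start with x ≡ 7 (mod 8).
  Combine with x ≡ 0 (mod 3): since gcd(8, 3) = 1, we get a unique residue mod 24.
    Write x = 7 + 8·t and substitute into x ≡ 0 (mod 3): 8·t ≡ 0 − 7 = -7 (mod 3).
    Reduce coefficients mod 3: 2·t ≡ 2 (mod 3).
    The inverse of 2 mod 3 is 2 (since 2·2 = 4 = 1·3 + 1), so t ≡ 2·2 = 4 ≡ 1 (mod 3).
    Then x = 7 + 8·1 = 15, valid modulo lcm(8, 3) = 24: x ≡ 15 (mod 24).
  Combine with x ≡ 9 (mod 11): since gcd(24, 11) = 1, we get a unique residue mod 264.
    Write x = 15 + 24·t and substitute into x ≡ 9 (mod 11): 24·t ≡ 9 − 15 = -6 (mod 11).
    Reduce coefficients mod 11: 2·t ≡ 5 (mod 11).
    The inverse of 2 mod 11 is 6 (since 2·6 = 12 = 1·11 + 1), so t ≡ 6·5 = 30 ≡ 8 (mod 11).
    Then x = 15 + 24·8 = 207, valid modulo lcm(24, 11) = 264: x ≡ 207 (mod 264).
Verify: 207 mod 8 = 7 ✓, 207 mod 3 = 0 ✓, 207 mod 11 = 9 ✓.

x ≡ 207 (mod 264).


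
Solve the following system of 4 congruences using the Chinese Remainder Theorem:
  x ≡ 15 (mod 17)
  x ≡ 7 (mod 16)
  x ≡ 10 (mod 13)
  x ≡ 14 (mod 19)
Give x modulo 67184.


Product of moduli M = 17 · 16 · 13 · 19 = 67184.
Merge one congruence at a time:
  Start: x ≡ 15 (mod 17).
  Combine with x ≡ 7 (mod 16); new modulus lcm = 272.
    Write x = 15 + 17·t and substitute into x ≡ 7 (mod 16): 17·t ≡ 7 − 15 = -8 (mod 16).
    Reduce coefficients mod 16: 1·t ≡ 8 (mod 16).
    So t ≡ 8 (mod 16).
    Then x = 15 + 17·8 = 151, valid modulo lcm(17, 16) = 272: x ≡ 151 (mod 272).
  Combine with x ≡ 10 (mod 13); new modulus lcm = 3536.
    Write x = 151 + 272·t and substitute into x ≡ 10 (mod 13): 272·t ≡ 10 − 151 = -141 (mod 13).
    Reduce coefficients mod 13: 12·t ≡ 2 (mod 13).
    The inverse of 12 mod 13 is 12 (since 12·12 = 144 = 11·13 + 1), so t ≡ 12·2 = 24 ≡ 11 (mod 13).
    Then x = 151 + 272·11 = 3143, valid modulo lcm(272, 13) = 3536: x ≡ 3143 (mod 3536).
  Combine with x ≡ 14 (mod 19); new modulus lcm = 67184.
    Write x = 3143 + 3536·t and substitute into x ≡ 14 (mod 19): 3536·t ≡ 14 − 3143 = -3129 (mod 19).
    Reduce coefficients mod 19: 2·t ≡ 6 (mod 19).
    The inverse of 2 mod 19 is 10 (since 2·10 = 20 = 1·19 + 1), so t ≡ 10·6 = 60 ≡ 3 (mod 19).
    Then x = 3143 + 3536·3 = 13751, valid modulo lcm(3536, 19) = 67184: x ≡ 13751 (mod 67184).
Verify against each original: 13751 mod 17 = 15, 13751 mod 16 = 7, 13751 mod 13 = 10, 13751 mod 19 = 14.

x ≡ 13751 (mod 67184).


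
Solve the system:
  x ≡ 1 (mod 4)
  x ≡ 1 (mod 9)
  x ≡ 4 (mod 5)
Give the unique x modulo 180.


Moduli 4, 9, 5 are pairwise coprime; by CRT there is a unique solution modulo M = 4 · 9 · 5 = 180.
Solve pairwise, accumulating the modulus:
  Start with x ≡ 1 (mod 4).
  Combine with x ≡ 1 (mod 9): since gcd(4, 9) = 1, we get a unique residue mod 36.
    Write x = 1 + 4·t and substitute into x ≡ 1 (mod 9): 4·t ≡ 1 − 1 = 0 (mod 9).
    The inverse of 4 mod 9 is 7 (since 4·7 = 28 = 3·9 + 1), so t ≡ 7·0 = 0 ≡ 0 (mod 9).
    Then x = 1 + 4·0 = 1, valid modulo lcm(4, 9) = 36: x ≡ 1 (mod 36).
  Combine with x ≡ 4 (mod 5): since gcd(36, 5) = 1, we get a unique residue mod 180.
    Write x = 1 + 36·t and substitute into x ≡ 4 (mod 5): 36·t ≡ 4 − 1 = 3 (mod 5).
    Reduce coefficients mod 5: 1·t ≡ 3 (mod 5).
    So t ≡ 3 (mod 5).
    Then x = 1 + 36·3 = 109, valid modulo lcm(36, 5) = 180: x ≡ 109 (mod 180).
Verify: 109 mod 4 = 1 ✓, 109 mod 9 = 1 ✓, 109 mod 5 = 4 ✓.

x ≡ 109 (mod 180).


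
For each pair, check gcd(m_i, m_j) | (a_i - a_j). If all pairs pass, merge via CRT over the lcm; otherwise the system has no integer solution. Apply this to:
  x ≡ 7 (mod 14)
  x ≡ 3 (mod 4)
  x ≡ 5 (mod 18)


Moduli 14, 4, 18 are not pairwise coprime, so CRT works modulo lcm(m_i) when all pairwise compatibility conditions hold.
Pairwise compatibility: gcd(m_i, m_j) must divide a_i - a_j for every pair.
Merge one congruence at a time:
  Start: x ≡ 7 (mod 14).
  Combine with x ≡ 3 (mod 4): gcd(14, 4) = 2; 3 - 7 = -4, which IS divisible by 2, so compatible.
    Write x = 7 + 14·t and substitute into x ≡ 3 (mod 4): 14·t ≡ 3 − 7 = -4 (mod 4).
    Divide the congruence (and modulus) by g = 2: 7·t ≡ -2 (mod 2).
    Reduce coefficients mod 2: 1·t ≡ 0 (mod 2).
    So t ≡ 0 (mod 2).
    Then x = 7 + 14·0 = 7, valid modulo lcm(14, 4) = 28: x ≡ 7 (mod 28).
  Combine with x ≡ 5 (mod 18): gcd(28, 18) = 2; 5 - 7 = -2, which IS divisible by 2, so compatible.
    Write x = 7 + 28·t and substitute into x ≡ 5 (mod 18): 28·t ≡ 5 − 7 = -2 (mod 18).
    Divide the congruence (and modulus) by g = 2: 14·t ≡ -1 (mod 9).
    Reduce coefficients mod 9: 5·t ≡ 8 (mod 9).
    The inverse of 5 mod 9 is 2 (since 5·2 = 10 = 1·9 + 1), so t ≡ 2·8 = 16 ≡ 7 (mod 9).
    Then x = 7 + 28·7 = 203, valid modulo lcm(28, 18) = 252: x ≡ 203 (mod 252).
Verify: 203 mod 14 = 7, 203 mod 4 = 3, 203 mod 18 = 5.

x ≡ 203 (mod 252).


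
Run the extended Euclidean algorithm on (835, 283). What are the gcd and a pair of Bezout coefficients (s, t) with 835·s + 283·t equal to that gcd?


Euclidean algorithm on (835, 283) — divide until remainder is 0:
  835 = 2 · 283 + 269
  283 = 1 · 269 + 14
  269 = 19 · 14 + 3
  14 = 4 · 3 + 2
  3 = 1 · 2 + 1
  2 = 2 · 1 + 0
gcd(835, 283) = 1.
Track Bezout coefficients alongside the remainders: start with r₀ = 835 = a·1 + b·0 (s = 1, t = 0) and r₁ = 283 = a·0 + b·1 (s = 0, t = 1); each new remainder r_{k+1} = r_{k-1} − q_k·r_k inherits s_{k+1} = s_{k-1} − q_k·s_k, t_{k+1} = t_{k-1} − q_k·t_k, so r_k = a·s_k + b·t_k at every step:
  q = 2: r = 269, s = 1 − 2·0 = 1, t = 0 − 2·1 = -2  (check: 835·1 + 283·(-2) = 269)
  q = 1: r = 14, s = 0 − 1·1 = -1, t = 1 − 1·(-2) = 3  (check: 835·(-1) + 283·3 = 14)
  q = 19: r = 3, s = 1 − 19·(-1) = 20, t = -2 − 19·3 = -59  (check: 835·20 + 283·(-59) = 3)
  q = 4: r = 2, s = -1 − 4·20 = -81, t = 3 − 4·(-59) = 239  (check: 835·(-81) + 283·239 = 2)
  q = 1: r = 1, s = 20 − 1·(-81) = 101, t = -59 − 1·239 = -298  (check: 835·101 + 283·(-298) = 1)
The row with r = 1 (the gcd) gives the Bezout coefficients s = 101, t = -298.
Result: 835 · (101) + 283 · (-298) = 1.

gcd(835, 283) = 1; s = 101, t = -298 (check: 835·101 + 283·(-298) = 1).


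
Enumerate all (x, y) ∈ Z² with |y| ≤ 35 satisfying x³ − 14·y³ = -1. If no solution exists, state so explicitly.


The equation is x³ - 14y³ = -1. For fixed y, x³ = 14·y³ − 1, so a solution requires the RHS to be a perfect cube.
Strategy: iterate y from -35 to 35, compute RHS = 14·y³ − 1, and check whether it is a (positive or negative) perfect cube.
Check small values of y:
  y = 0: RHS = -1 = (-1)³ ⇒ x = -1 works.
  y = 1: RHS = 13 is not a perfect cube.
  y = -1: RHS = -15 is not a perfect cube.
  y = 2: RHS = 111 is not a perfect cube.
  y = -2: RHS = -113 is not a perfect cube.
  y = 3: RHS = 377 is not a perfect cube.
  y = -3: RHS = -379 is not a perfect cube.
Continuing the search up to |y| = 35 finds no further solutions beyond those listed.
Collected solutions: (-1, 0).

Solutions (with |y| ≤ 35): (-1, 0).


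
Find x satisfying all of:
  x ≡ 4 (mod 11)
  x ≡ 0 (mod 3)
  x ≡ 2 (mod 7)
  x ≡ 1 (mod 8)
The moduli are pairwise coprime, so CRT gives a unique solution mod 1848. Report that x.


Product of moduli M = 11 · 3 · 7 · 8 = 1848.
Merge one congruence at a time:
  Start: x ≡ 4 (mod 11).
  Combine with x ≡ 0 (mod 3); new modulus lcm = 33.
    Write x = 4 + 11·t and substitute into x ≡ 0 (mod 3): 11·t ≡ 0 − 4 = -4 (mod 3).
    Reduce coefficients mod 3: 2·t ≡ 2 (mod 3).
    The inverse of 2 mod 3 is 2 (since 2·2 = 4 = 1·3 + 1), so t ≡ 2·2 = 4 ≡ 1 (mod 3).
    Then x = 4 + 11·1 = 15, valid modulo lcm(11, 3) = 33: x ≡ 15 (mod 33).
  Combine with x ≡ 2 (mod 7); new modulus lcm = 231.
    Write x = 15 + 33·t and substitute into x ≡ 2 (mod 7): 33·t ≡ 2 − 15 = -13 (mod 7).
    Reduce coefficients mod 7: 5·t ≡ 1 (mod 7).
    The inverse of 5 mod 7 is 3 (since 5·3 = 15 = 2·7 + 1), so t ≡ 3·1 = 3 ≡ 3 (mod 7).
    Then x = 15 + 33·3 = 114, valid modulo lcm(33, 7) = 231: x ≡ 114 (mod 231).
  Combine with x ≡ 1 (mod 8); new modulus lcm = 1848.
    Write x = 114 + 231·t and substitute into x ≡ 1 (mod 8): 231·t ≡ 1 − 114 = -113 (mod 8).
    Reduce coefficients mod 8: 7·t ≡ 7 (mod 8).
    The inverse of 7 mod 8 is 7 (since 7·7 = 49 = 6·8 + 1), so t ≡ 7·7 = 49 ≡ 1 (mod 8).
    Then x = 114 + 231·1 = 345, valid modulo lcm(231, 8) = 1848: x ≡ 345 (mod 1848).
Verify against each original: 345 mod 11 = 4, 345 mod 3 = 0, 345 mod 7 = 2, 345 mod 8 = 1.

x ≡ 345 (mod 1848).


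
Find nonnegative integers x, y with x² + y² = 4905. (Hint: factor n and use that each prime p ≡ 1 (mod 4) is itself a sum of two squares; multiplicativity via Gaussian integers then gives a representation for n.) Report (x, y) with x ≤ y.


Step 1: Factor n = 4905 = 3^2 · 5 · 109.
Step 2: Check the mod-4 condition on each prime factor: 3 ≡ 3 (mod 4), exponent 2 (must be even); 5 ≡ 1 (mod 4), exponent 1; 109 ≡ 1 (mod 4), exponent 1.
All primes ≡ 3 (mod 4) appear to even exponent (or don't appear), so by the two-squares theorem n IS expressible as a sum of two squares.
Step 3: Build a representation. Group n = k² · m with k = 3 and m = 5 · 109 = 545 (a product of primes ≡ 1 (mod 4)); a representation of m scales to one of n via (k·x)² + (k·y)² = k²(x² + y²). Each prime p ≡ 1 (mod 4) is itself a sum of two squares; find a² by testing p − a² for a perfect square:
  5: 5 − 1² = 4 = 2² ⇒ 5 = 1² + 2².
  109: 109 − 1² = 108, 109 − 2² = 105, 109 − 3² = 100 = 10² ⇒ 109 = 3² + 10².
  Combine using the Brahmagupta–Fibonacci identity (a² + b²)(c² + d²) = (ac − bd)² + (ad + bc)² = (ac + bd)² + (ad − bc)²:
  5 · 109 = 545: from (1² + 2²)(3² + 10²), take (1·3 − 2·10, 1·10 + 2·3) = (3 − 20, 10 + 6) = (-17, 16); dropping signs (only squares matter) gives (17, 16); check 17² + 16² = 289 + 256 = 545 ✓.
  Scale by k = 3: (3·17, 3·16) = (51, 48).
Step 4: Order so x ≤ y and verify: 48² + 51² = 2304 + 2601 = 4905 = n. ✓

n = 4905 = 48² + 51² (one valid representation with x ≤ y).


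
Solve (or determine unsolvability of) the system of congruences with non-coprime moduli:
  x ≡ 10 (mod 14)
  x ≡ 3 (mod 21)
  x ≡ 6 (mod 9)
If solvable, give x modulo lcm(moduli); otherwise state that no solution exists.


Moduli 14, 21, 9 are not pairwise coprime, so CRT works modulo lcm(m_i) when all pairwise compatibility conditions hold.
Pairwise compatibility: gcd(m_i, m_j) must divide a_i - a_j for every pair.
Merge one congruence at a time:
  Start: x ≡ 10 (mod 14).
  Combine with x ≡ 3 (mod 21): gcd(14, 21) = 7; 3 - 10 = -7, which IS divisible by 7, so compatible.
    Write x = 10 + 14·t and substitute into x ≡ 3 (mod 21): 14·t ≡ 3 − 10 = -7 (mod 21).
    Divide the congruence (and modulus) by g = 7: 2·t ≡ -1 (mod 3).
    Reduce coefficients mod 3: 2·t ≡ 2 (mod 3).
    The inverse of 2 mod 3 is 2 (since 2·2 = 4 = 1·3 + 1), so t ≡ 2·2 = 4 ≡ 1 (mod 3).
    Then x = 10 + 14·1 = 24, valid modulo lcm(14, 21) = 42: x ≡ 24 (mod 42).
  Combine with x ≡ 6 (mod 9): gcd(42, 9) = 3; 6 - 24 = -18, which IS divisible by 3, so compatible.
    Write x = 24 + 42·t and substitute into x ≡ 6 (mod 9): 42·t ≡ 6 − 24 = -18 (mod 9).
    Divide the congruence (and modulus) by g = 3: 14·t ≡ -6 (mod 3).
    Reduce coefficients mod 3: 2·t ≡ 0 (mod 3).
    The inverse of 2 mod 3 is 2 (since 2·2 = 4 = 1·3 + 1), so t ≡ 2·0 = 0 ≡ 0 (mod 3).
    Then x = 24 + 42·0 = 24, valid modulo lcm(42, 9) = 126: x ≡ 24 (mod 126).
Verify: 24 mod 14 = 10, 24 mod 21 = 3, 24 mod 9 = 6.

x ≡ 24 (mod 126).


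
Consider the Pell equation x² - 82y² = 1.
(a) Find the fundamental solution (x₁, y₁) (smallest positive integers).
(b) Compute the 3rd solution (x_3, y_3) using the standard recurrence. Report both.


Step 1: Find the fundamental solution (x₁, y₁) of x² - 82y² = 1.
  Expand √82 as a continued fraction. a₀ = ⌊√82⌋ = 9; iterate m_{k+1} = d_k·a_k − m_k, d_{k+1} = (82 − m_{k+1}²)/d_k, a_{k+1} = ⌊(a₀ + m_{k+1})/d_{k+1}⌋ (starting m₀ = 0, d₀ = 1), with convergents p_k = a_k·p_{k-1} + p_{k-2}, q_k = a_k·q_{k-1} + q_{k-2} (p₋₁ = 1, q₋₁ = 0):
  k = 0: a₀ = 9; p₀/q₀ = 9/1; p₀² − 82·q₀² = 81 − 82 = -1.
  k = 1: m = 9, d = 1, a = ⌊(9 + 9)/1⌋ = 18; p/q = (18·9 + 1)/(18·1 + 0) = 163/18; p² − 82·q² = 26569 − 26568 = 1.
  The first convergent with p² − 82·q² = 1 gives the fundamental solution (x₁, y₁) = (163, 18).
Step 2: Apply the recurrence (x_{n+1}, y_{n+1}) = (x₁x_n + 82y₁y_n, x₁y_n + y₁x_n) repeatedly.
  From (x_1, y_1) = (163, 18): x_2 = 163·163 + 82·18·18 = 53137; y_2 = 163·18 + 18·163 = 5868.
  From (x_2, y_2) = (53137, 5868): x_3 = 163·53137 + 82·18·5868 = 17322499; y_3 = 163·5868 + 18·53137 = 1912950.
Step 3: Verify x_3² - 82·y_3² = 300068971605001 - 300068971605000 = 1 (should be 1). ✓

(x_1, y_1) = (163, 18); (x_3, y_3) = (17322499, 1912950).


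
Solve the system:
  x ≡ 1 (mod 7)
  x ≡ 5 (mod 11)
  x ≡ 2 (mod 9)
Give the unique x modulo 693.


Moduli 7, 11, 9 are pairwise coprime; by CRT there is a unique solution modulo M = 7 · 11 · 9 = 693.
Solve pairwise, accumulating the modulus:
  Start with x ≡ 1 (mod 7).
  Combine with x ≡ 5 (mod 11): since gcd(7, 11) = 1, we get a unique residue mod 77.
    Write x = 1 + 7·t and substitute into x ≡ 5 (mod 11): 7·t ≡ 5 − 1 = 4 (mod 11).
    The inverse of 7 mod 11 is 8 (since 7·8 = 56 = 5·11 + 1), so t ≡ 8·4 = 32 ≡ 10 (mod 11).
    Then x = 1 + 7·10 = 71, valid modulo lcm(7, 11) = 77: x ≡ 71 (mod 77).
  Combine with x ≡ 2 (mod 9): since gcd(77, 9) = 1, we get a unique residue mod 693.
    Write x = 71 + 77·t and substitute into x ≡ 2 (mod 9): 77·t ≡ 2 − 71 = -69 (mod 9).
    Reduce coefficients mod 9: 5·t ≡ 3 (mod 9).
    The inverse of 5 mod 9 is 2 (since 5·2 = 10 = 1·9 + 1), so t ≡ 2·3 = 6 ≡ 6 (mod 9).
    Then x = 71 + 77·6 = 533, valid modulo lcm(77, 9) = 693: x ≡ 533 (mod 693).
Verify: 533 mod 7 = 1 ✓, 533 mod 11 = 5 ✓, 533 mod 9 = 2 ✓.

x ≡ 533 (mod 693).


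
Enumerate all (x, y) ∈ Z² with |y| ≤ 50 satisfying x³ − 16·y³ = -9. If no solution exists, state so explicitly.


The equation is x³ - 16y³ = -9. For fixed y, x³ = 16·y³ − 9, so a solution requires the RHS to be a perfect cube.
Strategy: iterate y from -50 to 50, compute RHS = 16·y³ − 9, and check whether it is a (positive or negative) perfect cube.
Check small values of y:
  y = 0: RHS = -9 is not a perfect cube.
  y = 1: RHS = 7 is not a perfect cube.
  y = -1: RHS = -25 is not a perfect cube.
  y = 2: RHS = 119 is not a perfect cube.
  y = -2: RHS = -137 is not a perfect cube.
  y = 3: RHS = 423 is not a perfect cube.
  y = -3: RHS = -441 is not a perfect cube.
Continuing the search up to |y| = 50 finds no solutions either.
No (x, y) in the scanned range satisfies the equation.

No integer solutions with |y| ≤ 50.


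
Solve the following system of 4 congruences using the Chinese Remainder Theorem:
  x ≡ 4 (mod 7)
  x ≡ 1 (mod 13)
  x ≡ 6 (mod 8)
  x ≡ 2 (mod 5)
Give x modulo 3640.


Product of moduli M = 7 · 13 · 8 · 5 = 3640.
Merge one congruence at a time:
  Start: x ≡ 4 (mod 7).
  Combine with x ≡ 1 (mod 13); new modulus lcm = 91.
    Write x = 4 + 7·t and substitute into x ≡ 1 (mod 13): 7·t ≡ 1 − 4 = -3 (mod 13).
    Reduce coefficients mod 13: 7·t ≡ 10 (mod 13).
    The inverse of 7 mod 13 is 2 (since 7·2 = 14 = 1·13 + 1), so t ≡ 2·10 = 20 ≡ 7 (mod 13).
    Then x = 4 + 7·7 = 53, valid modulo lcm(7, 13) = 91: x ≡ 53 (mod 91).
  Combine with x ≡ 6 (mod 8); new modulus lcm = 728.
    Write x = 53 + 91·t and substitute into x ≡ 6 (mod 8): 91·t ≡ 6 − 53 = -47 (mod 8).
    Reduce coefficients mod 8: 3·t ≡ 1 (mod 8).
    The inverse of 3 mod 8 is 3 (since 3·3 = 9 = 1·8 + 1), so t ≡ 3·1 = 3 ≡ 3 (mod 8).
    Then x = 53 + 91·3 = 326, valid modulo lcm(91, 8) = 728: x ≡ 326 (mod 728).
  Combine with x ≡ 2 (mod 5); new modulus lcm = 3640.
    Write x = 326 + 728·t and substitute into x ≡ 2 (mod 5): 728·t ≡ 2 − 326 = -324 (mod 5).
    Reduce coefficients mod 5: 3·t ≡ 1 (mod 5).
    The inverse of 3 mod 5 is 2 (since 3·2 = 6 = 1·5 + 1), so t ≡ 2·1 = 2 ≡ 2 (mod 5).
    Then x = 326 + 728·2 = 1782, valid modulo lcm(728, 5) = 3640: x ≡ 1782 (mod 3640).
Verify against each original: 1782 mod 7 = 4, 1782 mod 13 = 1, 1782 mod 8 = 6, 1782 mod 5 = 2.

x ≡ 1782 (mod 3640).


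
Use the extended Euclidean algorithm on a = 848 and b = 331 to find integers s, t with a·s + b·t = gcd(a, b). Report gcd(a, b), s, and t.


Euclidean algorithm on (848, 331) — divide until remainder is 0:
  848 = 2 · 331 + 186
  331 = 1 · 186 + 145
  186 = 1 · 145 + 41
  145 = 3 · 41 + 22
  41 = 1 · 22 + 19
  22 = 1 · 19 + 3
  19 = 6 · 3 + 1
  3 = 3 · 1 + 0
gcd(848, 331) = 1.
Track Bezout coefficients alongside the remainders: start with r₀ = 848 = a·1 + b·0 (s = 1, t = 0) and r₁ = 331 = a·0 + b·1 (s = 0, t = 1); each new remainder r_{k+1} = r_{k-1} − q_k·r_k inherits s_{k+1} = s_{k-1} − q_k·s_k, t_{k+1} = t_{k-1} − q_k·t_k, so r_k = a·s_k + b·t_k at every step:
  q = 2: r = 186, s = 1 − 2·0 = 1, t = 0 − 2·1 = -2  (check: 848·1 + 331·(-2) = 186)
  q = 1: r = 145, s = 0 − 1·1 = -1, t = 1 − 1·(-2) = 3  (check: 848·(-1) + 331·3 = 145)
  q = 1: r = 41, s = 1 − 1·(-1) = 2, t = -2 − 1·3 = -5  (check: 848·2 + 331·(-5) = 41)
  q = 3: r = 22, s = -1 − 3·2 = -7, t = 3 − 3·(-5) = 18  (check: 848·(-7) + 331·18 = 22)
  q = 1: r = 19, s = 2 − 1·(-7) = 9, t = -5 − 1·18 = -23  (check: 848·9 + 331·(-23) = 19)
  q = 1: r = 3, s = -7 − 1·9 = -16, t = 18 − 1·(-23) = 41  (check: 848·(-16) + 331·41 = 3)
  q = 6: r = 1, s = 9 − 6·(-16) = 105, t = -23 − 6·41 = -269  (check: 848·105 + 331·(-269) = 1)
The row with r = 1 (the gcd) gives the Bezout coefficients s = 105, t = -269.
Result: 848 · (105) + 331 · (-269) = 1.

gcd(848, 331) = 1; s = 105, t = -269 (check: 848·105 + 331·(-269) = 1).


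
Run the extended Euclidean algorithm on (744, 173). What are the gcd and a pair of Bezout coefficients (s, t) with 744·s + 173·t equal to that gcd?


Euclidean algorithm on (744, 173) — divide until remainder is 0:
  744 = 4 · 173 + 52
  173 = 3 · 52 + 17
  52 = 3 · 17 + 1
  17 = 17 · 1 + 0
gcd(744, 173) = 1.
Track Bezout coefficients alongside the remainders: start with r₀ = 744 = a·1 + b·0 (s = 1, t = 0) and r₁ = 173 = a·0 + b·1 (s = 0, t = 1); each new remainder r_{k+1} = r_{k-1} − q_k·r_k inherits s_{k+1} = s_{k-1} − q_k·s_k, t_{k+1} = t_{k-1} − q_k·t_k, so r_k = a·s_k + b·t_k at every step:
  q = 4: r = 52, s = 1 − 4·0 = 1, t = 0 − 4·1 = -4  (check: 744·1 + 173·(-4) = 52)
  q = 3: r = 17, s = 0 − 3·1 = -3, t = 1 − 3·(-4) = 13  (check: 744·(-3) + 173·13 = 17)
  q = 3: r = 1, s = 1 − 3·(-3) = 10, t = -4 − 3·13 = -43  (check: 744·10 + 173·(-43) = 1)
The row with r = 1 (the gcd) gives the Bezout coefficients s = 10, t = -43.
Result: 744 · (10) + 173 · (-43) = 1.

gcd(744, 173) = 1; s = 10, t = -43 (check: 744·10 + 173·(-43) = 1).


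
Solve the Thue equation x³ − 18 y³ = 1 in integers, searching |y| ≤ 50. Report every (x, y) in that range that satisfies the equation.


The equation is x³ - 18y³ = 1. For fixed y, x³ = 18·y³ + 1, so a solution requires the RHS to be a perfect cube.
Strategy: iterate y from -50 to 50, compute RHS = 18·y³ + 1, and check whether it is a (positive or negative) perfect cube.
Check small values of y:
  y = 0: RHS = 1 = (1)³ ⇒ x = 1 works.
  y = 1: RHS = 19 is not a perfect cube.
  y = -1: RHS = -17 is not a perfect cube.
  y = 2: RHS = 145 is not a perfect cube.
  y = -2: RHS = -143 is not a perfect cube.
  y = 3: RHS = 487 is not a perfect cube.
  y = -3: RHS = -485 is not a perfect cube.
Continuing the search up to |y| = 50 finds no further solutions beyond those listed.
Collected solutions: (1, 0).

Solutions (with |y| ≤ 50): (1, 0).


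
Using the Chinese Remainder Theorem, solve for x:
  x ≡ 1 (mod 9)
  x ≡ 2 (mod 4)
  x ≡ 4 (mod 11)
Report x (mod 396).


Moduli 9, 4, 11 are pairwise coprime; by CRT there is a unique solution modulo M = 9 · 4 · 11 = 396.
Solve pairwise, accumulating the modulus:
  Start with x ≡ 1 (mod 9).
  Combine with x ≡ 2 (mod 4): since gcd(9, 4) = 1, we get a unique residue mod 36.
    Write x = 1 + 9·t and substitute into x ≡ 2 (mod 4): 9·t ≡ 2 − 1 = 1 (mod 4).
    Reduce coefficients mod 4: 1·t ≡ 1 (mod 4).
    So t ≡ 1 (mod 4).
    Then x = 1 + 9·1 = 10, valid modulo lcm(9, 4) = 36: x ≡ 10 (mod 36).
  Combine with x ≡ 4 (mod 11): since gcd(36, 11) = 1, we get a unique residue mod 396.
    Write x = 10 + 36·t and substitute into x ≡ 4 (mod 11): 36·t ≡ 4 − 10 = -6 (mod 11).
    Reduce coefficients mod 11: 3·t ≡ 5 (mod 11).
    The inverse of 3 mod 11 is 4 (since 3·4 = 12 = 1·11 + 1), so t ≡ 4·5 = 20 ≡ 9 (mod 11).
    Then x = 10 + 36·9 = 334, valid modulo lcm(36, 11) = 396: x ≡ 334 (mod 396).
Verify: 334 mod 9 = 1 ✓, 334 mod 4 = 2 ✓, 334 mod 11 = 4 ✓.

x ≡ 334 (mod 396).
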